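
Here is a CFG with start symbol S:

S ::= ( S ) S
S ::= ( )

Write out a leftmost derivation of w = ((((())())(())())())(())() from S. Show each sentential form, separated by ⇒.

S ⇒ (S)S ⇒ ((S)S)S ⇒ (((S)S)S)S ⇒ ((((S)S)S)S)S ⇒ ((((())S)S)S)S ⇒ ((((())())S)S)S ⇒ ((((())())(S)S)S)S ⇒ ((((())())(())S)S)S ⇒ ((((())())(())())S)S ⇒ ((((())())(())())())S ⇒ ((((())())(())())())(S)S ⇒ ((((())())(())())())(())S ⇒ ((((())())(())())())(())()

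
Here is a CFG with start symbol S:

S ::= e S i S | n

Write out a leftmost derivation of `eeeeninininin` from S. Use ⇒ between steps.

S ⇒ eSiS   [S ::= e S i S]
eSiS ⇒ eeSiSiS   [S ::= e S i S]
eeSiSiS ⇒ eeeSiSiSiS   [S ::= e S i S]
eeeSiSiSiS ⇒ eeeeSiSiSiSiS   [S ::= e S i S]
eeeeSiSiSiSiS ⇒ eeeeniSiSiSiS   [S ::= n]
eeeeniSiSiSiS ⇒ eeeeniniSiSiS   [S ::= n]
eeeeniniSiSiS ⇒ eeeenininiSiS   [S ::= n]
eeeenininiSiS ⇒ eeeeninininiS   [S ::= n]
eeeeninininiS ⇒ eeeeninininin   [S ::= n]

S⇒eSiS⇒eeSiSiS⇒eeeSiSiSiS⇒eeeeSiSiSiSiS⇒eeeeniSiSiSiS⇒eeeeniniSiSiS⇒eeeenininiSiS⇒eeeeninininiS⇒eeeeninininin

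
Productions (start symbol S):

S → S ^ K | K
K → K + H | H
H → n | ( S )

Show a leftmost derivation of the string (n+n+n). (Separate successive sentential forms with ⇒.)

S ⇒ K   [S → K]
K ⇒ H   [K → H]
H ⇒ (S)   [H → ( S )]
(S) ⇒ (K)   [S → K]
(K) ⇒ (K+H)   [K → K + H]
(K+H) ⇒ (K+H+H)   [K → K + H]
(K+H+H) ⇒ (H+H+H)   [K → H]
(H+H+H) ⇒ (n+H+H)   [H → n]
(n+H+H) ⇒ (n+n+H)   [H → n]
(n+n+H) ⇒ (n+n+n)   [H → n]

S ⇒ K ⇒ H ⇒ (S) ⇒ (K) ⇒ (K+H) ⇒ (K+H+H) ⇒ (H+H+H) ⇒ (n+H+H) ⇒ (n+n+H) ⇒ (n+n+n)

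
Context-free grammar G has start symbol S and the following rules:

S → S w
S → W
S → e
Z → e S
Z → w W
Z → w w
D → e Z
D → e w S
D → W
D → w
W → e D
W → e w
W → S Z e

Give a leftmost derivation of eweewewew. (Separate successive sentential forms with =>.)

S => Sw   [S → S w]
Sw => Ww   [S → W]
Ww => SZew   [W → S Z e]
SZew => eZew   [S → e]
eZew => ewWew   [Z → w W]
ewWew => eweDew   [W → e D]
eweDew => eweewSew   [D → e w S]
eweewSew => eweewWew   [S → W]
eweewWew => eweewewew   [W → e w]

S => Sw => Ww => SZew => eZew => ewWew => eweDew => eweewSew => eweewWew => eweewewew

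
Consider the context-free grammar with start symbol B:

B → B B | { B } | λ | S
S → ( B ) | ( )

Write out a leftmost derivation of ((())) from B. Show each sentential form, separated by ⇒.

B ⇒ S ⇒ (B) ⇒ (S) ⇒ ((B)) ⇒ ((BB)) ⇒ ((BBB)) ⇒ ((SBB)) ⇒ ((()BB)) ⇒ ((()B)) ⇒ ((()))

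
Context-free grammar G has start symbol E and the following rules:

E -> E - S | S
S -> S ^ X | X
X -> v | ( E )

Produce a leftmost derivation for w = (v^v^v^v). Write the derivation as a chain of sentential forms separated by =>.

E => S => X => (E) => (S) => (S^X) => (S^X^X) => (S^X^X^X) => (X^X^X^X) => (v^X^X^X) => (v^v^X^X) => (v^v^v^X) => (v^v^v^v)

E => S   [E -> S]
S => X   [S -> X]
X => (E)   [X -> ( E )]
(E) => (S)   [E -> S]
(S) => (S^X)   [S -> S ^ X]
(S^X) => (S^X^X)   [S -> S ^ X]
(S^X^X) => (S^X^X^X)   [S -> S ^ X]
(S^X^X^X) => (X^X^X^X)   [S -> X]
(X^X^X^X) => (v^X^X^X)   [X -> v]
(v^X^X^X) => (v^v^X^X)   [X -> v]
(v^v^X^X) => (v^v^v^X)   [X -> v]
(v^v^v^X) => (v^v^v^v)   [X -> v]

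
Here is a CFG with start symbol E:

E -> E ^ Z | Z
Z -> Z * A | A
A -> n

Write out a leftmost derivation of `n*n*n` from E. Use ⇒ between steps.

E ⇒ Z   [E -> Z]
Z ⇒ Z*A   [Z -> Z * A]
Z*A ⇒ Z*A*A   [Z -> Z * A]
Z*A*A ⇒ A*A*A   [Z -> A]
A*A*A ⇒ n*A*A   [A -> n]
n*A*A ⇒ n*n*A   [A -> n]
n*n*A ⇒ n*n*n   [A -> n]

E⇒Z⇒Z*A⇒Z*A*A⇒A*A*A⇒n*A*A⇒n*n*A⇒n*n*n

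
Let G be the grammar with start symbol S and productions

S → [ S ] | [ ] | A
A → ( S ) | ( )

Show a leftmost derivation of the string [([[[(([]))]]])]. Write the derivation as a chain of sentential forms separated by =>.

S=>[S]=>[A]=>[(S)]=>[([S])]=>[([[S]])]=>[([[[S]]])]=>[([[[A]]])]=>[([[[(S)]]])]=>[([[[(A)]]])]=>[([[[((S))]]])]=>[([[[(([]))]]])]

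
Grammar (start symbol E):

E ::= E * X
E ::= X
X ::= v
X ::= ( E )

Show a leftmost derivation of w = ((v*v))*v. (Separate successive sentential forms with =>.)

E => E*X => X*X => (E)*X => (X)*X => ((E))*X => ((E*X))*X => ((X*X))*X => ((v*X))*X => ((v*v))*X => ((v*v))*v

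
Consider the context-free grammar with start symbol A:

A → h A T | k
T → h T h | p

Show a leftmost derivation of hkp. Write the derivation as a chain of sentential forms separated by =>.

A => hAT => hkT => hkp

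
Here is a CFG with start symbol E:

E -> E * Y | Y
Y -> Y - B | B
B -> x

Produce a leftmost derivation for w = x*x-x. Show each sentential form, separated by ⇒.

E⇒E*Y⇒Y*Y⇒B*Y⇒x*Y⇒x*Y-B⇒x*B-B⇒x*x-B⇒x*x-x

E ⇒ E*Y   [E -> E * Y]
E*Y ⇒ Y*Y   [E -> Y]
Y*Y ⇒ B*Y   [Y -> B]
B*Y ⇒ x*Y   [B -> x]
x*Y ⇒ x*Y-B   [Y -> Y - B]
x*Y-B ⇒ x*B-B   [Y -> B]
x*B-B ⇒ x*x-B   [B -> x]
x*x-B ⇒ x*x-x   [B -> x]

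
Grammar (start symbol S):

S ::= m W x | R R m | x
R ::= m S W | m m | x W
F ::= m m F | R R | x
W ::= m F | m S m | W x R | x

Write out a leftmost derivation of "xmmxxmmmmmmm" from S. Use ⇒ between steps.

S ⇒ RRm ⇒ xWRm ⇒ xmSmRm ⇒ xmRRmmRm ⇒ xmmSWRmmRm ⇒ xmmxWRmmRm ⇒ xmmxxRmmRm ⇒ xmmxxmmmmRm ⇒ xmmxxmmmmmmm

S ⇒ RRm   [S ::= R R m]
RRm ⇒ xWRm   [R ::= x W]
xWRm ⇒ xmSmRm   [W ::= m S m]
xmSmRm ⇒ xmRRmmRm   [S ::= R R m]
xmRRmmRm ⇒ xmmSWRmmRm   [R ::= m S W]
xmmSWRmmRm ⇒ xmmxWRmmRm   [S ::= x]
xmmxWRmmRm ⇒ xmmxxRmmRm   [W ::= x]
xmmxxRmmRm ⇒ xmmxxmmmmRm   [R ::= m m]
xmmxxmmmmRm ⇒ xmmxxmmmmmmm   [R ::= m m]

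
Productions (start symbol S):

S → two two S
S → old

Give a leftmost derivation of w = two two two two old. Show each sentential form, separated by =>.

S => two two S   [S → two two S]
two two S => two two two two S   [S → two two S]
two two two two S => two two two two old   [S → old]

S => two two S => two two two two S => two two two two old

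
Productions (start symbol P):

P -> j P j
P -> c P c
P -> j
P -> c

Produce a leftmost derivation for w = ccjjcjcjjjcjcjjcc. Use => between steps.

P => cPc   [P -> c P c]
cPc => ccPcc   [P -> c P c]
ccPcc => ccjPjcc   [P -> j P j]
ccjPjcc => ccjjPjjcc   [P -> j P j]
ccjjPjjcc => ccjjcPcjjcc   [P -> c P c]
ccjjcPcjjcc => ccjjcjPjcjjcc   [P -> j P j]
ccjjcjPjcjjcc => ccjjcjcPcjcjjcc   [P -> c P c]
ccjjcjcPcjcjjcc => ccjjcjcjPjcjcjjcc   [P -> j P j]
ccjjcjcjPjcjcjjcc => ccjjcjcjjjcjcjjcc   [P -> j]

P=>cPc=>ccPcc=>ccjPjcc=>ccjjPjjcc=>ccjjcPcjjcc=>ccjjcjPjcjjcc=>ccjjcjcPcjcjjcc=>ccjjcjcjPjcjcjjcc=>ccjjcjcjjjcjcjjcc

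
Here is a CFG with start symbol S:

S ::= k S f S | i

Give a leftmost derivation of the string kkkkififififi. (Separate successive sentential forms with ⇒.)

S⇒kSfS⇒kkSfSfS⇒kkkSfSfSfS⇒kkkkSfSfSfSfS⇒kkkkifSfSfSfS⇒kkkkififSfSfS⇒kkkkifififSfS⇒kkkkififififS⇒kkkkififififi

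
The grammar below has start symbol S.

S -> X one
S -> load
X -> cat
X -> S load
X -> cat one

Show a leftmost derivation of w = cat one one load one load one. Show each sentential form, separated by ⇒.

S ⇒ X one ⇒ S load one ⇒ X one load one ⇒ S load one load one ⇒ X one load one load one ⇒ cat one one load one load one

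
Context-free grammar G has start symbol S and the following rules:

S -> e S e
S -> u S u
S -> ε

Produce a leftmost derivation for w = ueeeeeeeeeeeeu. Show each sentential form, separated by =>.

S => uSu   [S -> u S u]
uSu => ueSeu   [S -> e S e]
ueSeu => ueeSeeu   [S -> e S e]
ueeSeeu => ueeeSeeeu   [S -> e S e]
ueeeSeeeu => ueeeeSeeeeu   [S -> e S e]
ueeeeSeeeeu => ueeeeeSeeeeeu   [S -> e S e]
ueeeeeSeeeeeu => ueeeeeeSeeeeeeu   [S -> e S e]
ueeeeeeSeeeeeeu => ueeeeeeeeeeeeu   [S -> ε]

S => uSu => ueSeu => ueeSeeu => ueeeSeeeu => ueeeeSeeeeu => ueeeeeSeeeeeu => ueeeeeeSeeeeeeu => ueeeeeeeeeeeeu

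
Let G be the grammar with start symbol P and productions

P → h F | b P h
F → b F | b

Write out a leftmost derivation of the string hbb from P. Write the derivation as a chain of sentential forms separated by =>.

P => hF   [P → h F]
hF => hbF   [F → b F]
hbF => hbb   [F → b]

P => hF => hbF => hbb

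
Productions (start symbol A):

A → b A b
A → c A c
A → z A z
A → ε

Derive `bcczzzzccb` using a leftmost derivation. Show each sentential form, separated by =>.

A=>bAb=>bcAcb=>bccAccb=>bcczAzccb=>bcczzAzzccb=>bcczzzzccb

A => bAb   [A → b A b]
bAb => bcAcb   [A → c A c]
bcAcb => bccAccb   [A → c A c]
bccAccb => bcczAzccb   [A → z A z]
bcczAzccb => bcczzAzzccb   [A → z A z]
bcczzAzzccb => bcczzzzccb   [A → ε]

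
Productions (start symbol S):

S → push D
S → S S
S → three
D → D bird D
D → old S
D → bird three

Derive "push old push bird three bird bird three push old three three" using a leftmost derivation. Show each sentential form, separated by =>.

S => S S   [S → S S]
S S => S S S   [S → S S]
S S S => push D S S   [S → push D]
push D S S => push D bird D S S   [D → D bird D]
push D bird D S S => push old S bird D S S   [D → old S]
push old S bird D S S => push old push D bird D S S   [S → push D]
push old push D bird D S S => push old push bird three bird D S S   [D → bird three]
push old push bird three bird D S S => push old push bird three bird bird three S S   [D → bird three]
push old push bird three bird bird three S S => push old push bird three bird bird three push D S   [S → push D]
push old push bird three bird bird three push D S => push old push bird three bird bird three push old S S   [D → old S]
push old push bird three bird bird three push old S S => push old push bird three bird bird three push old three S   [S → three]
push old push bird three bird bird three push old three S => push old push bird three bird bird three push old three three   [S → three]

S => S S => S S S => push D S S => push D bird D S S => push old S bird D S S => push old push D bird D S S => push old push bird three bird D S S => push old push bird three bird bird three S S => push old push bird three bird bird three push D S => push old push bird three bird bird three push old S S => push old push bird three bird bird three push old three S => push old push bird three bird bird three push old three three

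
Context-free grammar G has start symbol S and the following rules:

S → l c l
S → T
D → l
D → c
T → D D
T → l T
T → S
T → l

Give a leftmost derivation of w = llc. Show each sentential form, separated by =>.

S => T   [S → T]
T => lT   [T → l T]
lT => lDD   [T → D D]
lDD => llD   [D → l]
llD => llc   [D → c]

S=>T=>lT=>lDD=>llD=>llc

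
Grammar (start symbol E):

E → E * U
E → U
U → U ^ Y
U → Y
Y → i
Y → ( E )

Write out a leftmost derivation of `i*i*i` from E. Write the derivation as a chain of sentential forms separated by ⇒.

E ⇒ E*U   [E → E * U]
E*U ⇒ E*U*U   [E → E * U]
E*U*U ⇒ U*U*U   [E → U]
U*U*U ⇒ Y*U*U   [U → Y]
Y*U*U ⇒ i*U*U   [Y → i]
i*U*U ⇒ i*Y*U   [U → Y]
i*Y*U ⇒ i*i*U   [Y → i]
i*i*U ⇒ i*i*Y   [U → Y]
i*i*Y ⇒ i*i*i   [Y → i]

E ⇒ E*U ⇒ E*U*U ⇒ U*U*U ⇒ Y*U*U ⇒ i*U*U ⇒ i*Y*U ⇒ i*i*U ⇒ i*i*Y ⇒ i*i*i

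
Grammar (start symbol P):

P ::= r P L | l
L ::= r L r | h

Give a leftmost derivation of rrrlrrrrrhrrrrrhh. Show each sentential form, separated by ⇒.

P⇒rPL⇒rrPLL⇒rrrPLLL⇒rrrlLLL⇒rrrlrLrLL⇒rrrlrrLrrLL⇒rrrlrrrLrrrLL⇒rrrlrrrrLrrrrLL⇒rrrlrrrrrLrrrrrLL⇒rrrlrrrrrhrrrrrLL⇒rrrlrrrrrhrrrrrhL⇒rrrlrrrrrhrrrrrhh

P ⇒ rPL   [P ::= r P L]
rPL ⇒ rrPLL   [P ::= r P L]
rrPLL ⇒ rrrPLLL   [P ::= r P L]
rrrPLLL ⇒ rrrlLLL   [P ::= l]
rrrlLLL ⇒ rrrlrLrLL   [L ::= r L r]
rrrlrLrLL ⇒ rrrlrrLrrLL   [L ::= r L r]
rrrlrrLrrLL ⇒ rrrlrrrLrrrLL   [L ::= r L r]
rrrlrrrLrrrLL ⇒ rrrlrrrrLrrrrLL   [L ::= r L r]
rrrlrrrrLrrrrLL ⇒ rrrlrrrrrLrrrrrLL   [L ::= r L r]
rrrlrrrrrLrrrrrLL ⇒ rrrlrrrrrhrrrrrLL   [L ::= h]
rrrlrrrrrhrrrrrLL ⇒ rrrlrrrrrhrrrrrhL   [L ::= h]
rrrlrrrrrhrrrrrhL ⇒ rrrlrrrrrhrrrrrhh   [L ::= h]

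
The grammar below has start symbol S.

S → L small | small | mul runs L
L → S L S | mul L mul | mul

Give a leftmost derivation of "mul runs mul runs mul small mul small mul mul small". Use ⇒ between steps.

S ⇒ mul runs L ⇒ mul runs S L S ⇒ mul runs mul runs L L S ⇒ mul runs mul runs mul L mul L S ⇒ mul runs mul runs mul S L S mul L S ⇒ mul runs mul runs mul small L S mul L S ⇒ mul runs mul runs mul small mul S mul L S ⇒ mul runs mul runs mul small mul small mul L S ⇒ mul runs mul runs mul small mul small mul mul S ⇒ mul runs mul runs mul small mul small mul mul small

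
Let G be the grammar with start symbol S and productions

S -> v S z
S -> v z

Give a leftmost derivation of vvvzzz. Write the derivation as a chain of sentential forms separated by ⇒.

S ⇒ vSz   [S -> v S z]
vSz ⇒ vvSzz   [S -> v S z]
vvSzz ⇒ vvvzzz   [S -> v z]

S ⇒ vSz ⇒ vvSzz ⇒ vvvzzz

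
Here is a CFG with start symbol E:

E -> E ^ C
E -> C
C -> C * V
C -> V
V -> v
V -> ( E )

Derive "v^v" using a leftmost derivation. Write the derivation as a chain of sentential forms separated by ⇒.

E ⇒ E^C ⇒ C^C ⇒ V^C ⇒ v^C ⇒ v^V ⇒ v^v

E ⇒ E^C   [E -> E ^ C]
E^C ⇒ C^C   [E -> C]
C^C ⇒ V^C   [C -> V]
V^C ⇒ v^C   [V -> v]
v^C ⇒ v^V   [C -> V]
v^V ⇒ v^v   [V -> v]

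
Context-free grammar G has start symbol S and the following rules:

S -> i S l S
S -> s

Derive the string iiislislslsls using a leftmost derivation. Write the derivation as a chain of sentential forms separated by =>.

S => iSlS => iiSlSlS => iiiSlSlSlS => iiislSlSlS => iiisliSlSlSlS => iiislislSlSlS => iiislislslSlS => iiislislslslS => iiislislslsls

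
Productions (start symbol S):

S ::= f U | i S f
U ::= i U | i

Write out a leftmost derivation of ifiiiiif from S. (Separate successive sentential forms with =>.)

S=>iSf=>ifUf=>ifiUf=>ifiiUf=>ifiiiUf=>ifiiiiUf=>ifiiiiif

S => iSf   [S ::= i S f]
iSf => ifUf   [S ::= f U]
ifUf => ifiUf   [U ::= i U]
ifiUf => ifiiUf   [U ::= i U]
ifiiUf => ifiiiUf   [U ::= i U]
ifiiiUf => ifiiiiUf   [U ::= i U]
ifiiiiUf => ifiiiiif   [U ::= i]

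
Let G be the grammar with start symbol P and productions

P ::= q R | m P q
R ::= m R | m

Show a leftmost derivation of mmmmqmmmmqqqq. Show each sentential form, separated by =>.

P => mPq => mmPqq => mmmPqqq => mmmmPqqqq => mmmmqRqqqq => mmmmqmRqqqq => mmmmqmmRqqqq => mmmmqmmmRqqqq => mmmmqmmmmqqqq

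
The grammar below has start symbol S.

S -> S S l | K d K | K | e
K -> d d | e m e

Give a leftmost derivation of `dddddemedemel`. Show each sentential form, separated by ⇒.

S⇒SSl⇒KdKSl⇒dddKSl⇒dddddSl⇒dddddKdKl⇒dddddemedKl⇒dddddemedemel

S ⇒ SSl   [S -> S S l]
SSl ⇒ KdKSl   [S -> K d K]
KdKSl ⇒ dddKSl   [K -> d d]
dddKSl ⇒ dddddSl   [K -> d d]
dddddSl ⇒ dddddKdKl   [S -> K d K]
dddddKdKl ⇒ dddddemedKl   [K -> e m e]
dddddemedKl ⇒ dddddemedemel   [K -> e m e]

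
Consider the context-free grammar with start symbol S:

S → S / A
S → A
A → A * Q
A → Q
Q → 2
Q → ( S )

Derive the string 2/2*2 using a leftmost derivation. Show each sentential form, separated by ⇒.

S ⇒ S/A   [S → S / A]
S/A ⇒ A/A   [S → A]
A/A ⇒ Q/A   [A → Q]
Q/A ⇒ 2/A   [Q → 2]
2/A ⇒ 2/A*Q   [A → A * Q]
2/A*Q ⇒ 2/Q*Q   [A → Q]
2/Q*Q ⇒ 2/2*Q   [Q → 2]
2/2*Q ⇒ 2/2*2   [Q → 2]

S⇒S/A⇒A/A⇒Q/A⇒2/A⇒2/A*Q⇒2/Q*Q⇒2/2*Q⇒2/2*2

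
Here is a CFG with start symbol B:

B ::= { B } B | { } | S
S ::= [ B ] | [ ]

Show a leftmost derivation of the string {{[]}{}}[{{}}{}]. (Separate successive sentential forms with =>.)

B => {B}B => {{B}B}B => {{S}B}B => {{[]}B}B => {{[]}{}}B => {{[]}{}}S => {{[]}{}}[B] => {{[]}{}}[{B}B] => {{[]}{}}[{{}}B] => {{[]}{}}[{{}}{}]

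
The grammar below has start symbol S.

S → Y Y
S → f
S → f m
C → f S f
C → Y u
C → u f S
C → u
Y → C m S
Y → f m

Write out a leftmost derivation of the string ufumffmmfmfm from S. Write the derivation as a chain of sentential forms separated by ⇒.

S ⇒ YY ⇒ CmSY ⇒ ufSmSY ⇒ ufYYmSY ⇒ ufCmSYmSY ⇒ ufumSYmSY ⇒ ufumfYmSY ⇒ ufumffmmSY ⇒ ufumffmmfmY ⇒ ufumffmmfmfm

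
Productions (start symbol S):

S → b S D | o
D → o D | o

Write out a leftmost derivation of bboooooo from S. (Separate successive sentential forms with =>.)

S => bSD => bbSDD => bboDD => bbooD => bboooD => bbooooD => bboooooD => bboooooo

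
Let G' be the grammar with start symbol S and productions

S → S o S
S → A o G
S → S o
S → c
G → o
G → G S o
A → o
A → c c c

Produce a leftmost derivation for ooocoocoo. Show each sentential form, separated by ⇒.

S ⇒ So ⇒ Soo ⇒ SoSoo ⇒ AoGoSoo ⇒ ooGoSoo ⇒ ooGSooSoo ⇒ oooSooSoo ⇒ ooocooSoo ⇒ ooocoocoo

S ⇒ So   [S → S o]
So ⇒ Soo   [S → S o]
Soo ⇒ SoSoo   [S → S o S]
SoSoo ⇒ AoGoSoo   [S → A o G]
AoGoSoo ⇒ ooGoSoo   [A → o]
ooGoSoo ⇒ ooGSooSoo   [G → G S o]
ooGSooSoo ⇒ oooSooSoo   [G → o]
oooSooSoo ⇒ ooocooSoo   [S → c]
ooocooSoo ⇒ ooocoocoo   [S → c]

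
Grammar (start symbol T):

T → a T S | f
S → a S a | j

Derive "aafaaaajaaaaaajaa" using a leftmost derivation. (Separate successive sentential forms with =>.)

T => aTS => aaTSS => aafSS => aafaSaS => aafaaSaaS => aafaaaSaaaS => aafaaaaSaaaaS => aafaaaajaaaaS => aafaaaajaaaaaSa => aafaaaajaaaaaaSaa => aafaaaajaaaaaajaa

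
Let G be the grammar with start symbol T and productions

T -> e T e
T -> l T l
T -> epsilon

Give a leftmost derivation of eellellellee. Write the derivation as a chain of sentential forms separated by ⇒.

T ⇒ eTe ⇒ eeTee ⇒ eelTlee ⇒ eellTllee ⇒ eelleTellee ⇒ eellelTlellee ⇒ eellellellee

T ⇒ eTe   [T -> e T e]
eTe ⇒ eeTee   [T -> e T e]
eeTee ⇒ eelTlee   [T -> l T l]
eelTlee ⇒ eellTllee   [T -> l T l]
eellTllee ⇒ eelleTellee   [T -> e T e]
eelleTellee ⇒ eellelTlellee   [T -> l T l]
eellelTlellee ⇒ eellellellee   [T -> epsilon]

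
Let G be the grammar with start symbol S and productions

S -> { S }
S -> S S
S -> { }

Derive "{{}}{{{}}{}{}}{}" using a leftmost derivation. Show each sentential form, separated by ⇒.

S ⇒ SS   [S -> S S]
SS ⇒ SSS   [S -> S S]
SSS ⇒ {S}SS   [S -> { S }]
{S}SS ⇒ {{}}SS   [S -> { }]
{{}}SS ⇒ {{}}{S}S   [S -> { S }]
{{}}{S}S ⇒ {{}}{SS}S   [S -> S S]
{{}}{SS}S ⇒ {{}}{{S}S}S   [S -> { S }]
{{}}{{S}S}S ⇒ {{}}{{{}}S}S   [S -> { }]
{{}}{{{}}S}S ⇒ {{}}{{{}}SS}S   [S -> S S]
{{}}{{{}}SS}S ⇒ {{}}{{{}}{}S}S   [S -> { }]
{{}}{{{}}{}S}S ⇒ {{}}{{{}}{}{}}S   [S -> { }]
{{}}{{{}}{}{}}S ⇒ {{}}{{{}}{}{}}{}   [S -> { }]

S ⇒ SS ⇒ SSS ⇒ {S}SS ⇒ {{}}SS ⇒ {{}}{S}S ⇒ {{}}{SS}S ⇒ {{}}{{S}S}S ⇒ {{}}{{{}}S}S ⇒ {{}}{{{}}SS}S ⇒ {{}}{{{}}{}S}S ⇒ {{}}{{{}}{}{}}S ⇒ {{}}{{{}}{}{}}{}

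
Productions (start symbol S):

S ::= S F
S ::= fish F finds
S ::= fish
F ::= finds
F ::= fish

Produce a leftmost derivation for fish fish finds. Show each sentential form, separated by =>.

S => S F   [S ::= S F]
S F => S F F   [S ::= S F]
S F F => fish F F   [S ::= fish]
fish F F => fish fish F   [F ::= fish]
fish fish F => fish fish finds   [F ::= finds]

S => S F => S F F => fish F F => fish fish F => fish fish finds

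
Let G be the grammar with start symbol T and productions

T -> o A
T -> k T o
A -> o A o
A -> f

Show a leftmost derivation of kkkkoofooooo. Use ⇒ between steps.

T ⇒ kTo   [T -> k T o]
kTo ⇒ kkToo   [T -> k T o]
kkToo ⇒ kkkTooo   [T -> k T o]
kkkTooo ⇒ kkkkToooo   [T -> k T o]
kkkkToooo ⇒ kkkkoAoooo   [T -> o A]
kkkkoAoooo ⇒ kkkkooAooooo   [A -> o A o]
kkkkooAooooo ⇒ kkkkoofooooo   [A -> f]

T ⇒ kTo ⇒ kkToo ⇒ kkkTooo ⇒ kkkkToooo ⇒ kkkkoAoooo ⇒ kkkkooAooooo ⇒ kkkkoofooooo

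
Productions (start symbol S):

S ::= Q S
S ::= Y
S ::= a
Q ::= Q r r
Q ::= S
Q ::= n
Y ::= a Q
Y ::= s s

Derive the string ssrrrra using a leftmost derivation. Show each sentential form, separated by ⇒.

S ⇒ QS   [S ::= Q S]
QS ⇒ QrrS   [Q ::= Q r r]
QrrS ⇒ QrrrrS   [Q ::= Q r r]
QrrrrS ⇒ SrrrrS   [Q ::= S]
SrrrrS ⇒ YrrrrS   [S ::= Y]
YrrrrS ⇒ ssrrrrS   [Y ::= s s]
ssrrrrS ⇒ ssrrrra   [S ::= a]

S⇒QS⇒QrrS⇒QrrrrS⇒SrrrrS⇒YrrrrS⇒ssrrrrS⇒ssrrrra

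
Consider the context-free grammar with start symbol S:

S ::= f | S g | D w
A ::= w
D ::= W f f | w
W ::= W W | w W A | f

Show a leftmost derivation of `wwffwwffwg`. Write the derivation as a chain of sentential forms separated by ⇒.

S ⇒ Sg   [S ::= S g]
Sg ⇒ Dwg   [S ::= D w]
Dwg ⇒ Wffwg   [D ::= W f f]
Wffwg ⇒ wWAffwg   [W ::= w W A]
wWAffwg ⇒ wwWAAffwg   [W ::= w W A]
wwWAAffwg ⇒ wwWWAAffwg   [W ::= W W]
wwWWAAffwg ⇒ wwfWAAffwg   [W ::= f]
wwfWAAffwg ⇒ wwffAAffwg   [W ::= f]
wwffAAffwg ⇒ wwffwAffwg   [A ::= w]
wwffwAffwg ⇒ wwffwwffwg   [A ::= w]

S ⇒ Sg ⇒ Dwg ⇒ Wffwg ⇒ wWAffwg ⇒ wwWAAffwg ⇒ wwWWAAffwg ⇒ wwfWAAffwg ⇒ wwffAAffwg ⇒ wwffwAffwg ⇒ wwffwwffwg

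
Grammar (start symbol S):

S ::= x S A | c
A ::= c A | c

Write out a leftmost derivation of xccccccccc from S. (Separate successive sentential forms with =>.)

S => xSA => xcA => xccA => xcccA => xccccA => xcccccA => xccccccA => xcccccccA => xccccccccA => xccccccccc

S => xSA   [S ::= x S A]
xSA => xcA   [S ::= c]
xcA => xccA   [A ::= c A]
xccA => xcccA   [A ::= c A]
xcccA => xccccA   [A ::= c A]
xccccA => xcccccA   [A ::= c A]
xcccccA => xccccccA   [A ::= c A]
xccccccA => xcccccccA   [A ::= c A]
xcccccccA => xccccccccA   [A ::= c A]
xccccccccA => xccccccccc   [A ::= c]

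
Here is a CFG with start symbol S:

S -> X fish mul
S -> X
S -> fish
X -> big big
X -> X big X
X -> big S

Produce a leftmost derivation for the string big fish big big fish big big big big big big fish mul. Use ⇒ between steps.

S ⇒ X fish mul   [S -> X fish mul]
X fish mul ⇒ X big X fish mul   [X -> X big X]
X big X fish mul ⇒ X big X big X fish mul   [X -> X big X]
X big X big X fish mul ⇒ big S big X big X fish mul   [X -> big S]
big S big X big X fish mul ⇒ big fish big X big X fish mul   [S -> fish]
big fish big X big X fish mul ⇒ big fish big big S big X fish mul   [X -> big S]
big fish big big S big X fish mul ⇒ big fish big big fish big X fish mul   [S -> fish]
big fish big big fish big X fish mul ⇒ big fish big big fish big X big X fish mul   [X -> X big X]
big fish big big fish big X big X fish mul ⇒ big fish big big fish big big big big X fish mul   [X -> big big]
big fish big big fish big big big big X fish mul ⇒ big fish big big fish big big big big big big fish mul   [X -> big big]

S ⇒ X fish mul ⇒ X big X fish mul ⇒ X big X big X fish mul ⇒ big S big X big X fish mul ⇒ big fish big X big X fish mul ⇒ big fish big big S big X fish mul ⇒ big fish big big fish big X fish mul ⇒ big fish big big fish big X big X fish mul ⇒ big fish big big fish big big big big X fish mul ⇒ big fish big big fish big big big big big big fish mul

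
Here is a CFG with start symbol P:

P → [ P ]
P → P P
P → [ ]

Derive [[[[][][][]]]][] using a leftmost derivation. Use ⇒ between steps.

P ⇒ PP   [P → P P]
PP ⇒ [P]P   [P → [ P ]]
[P]P ⇒ [[P]]P   [P → [ P ]]
[[P]]P ⇒ [[[P]]]P   [P → [ P ]]
[[[P]]]P ⇒ [[[PP]]]P   [P → P P]
[[[PP]]]P ⇒ [[[PPP]]]P   [P → P P]
[[[PPP]]]P ⇒ [[[PPPP]]]P   [P → P P]
[[[PPPP]]]P ⇒ [[[[]PPP]]]P   [P → [ ]]
[[[[]PPP]]]P ⇒ [[[[][]PP]]]P   [P → [ ]]
[[[[][]PP]]]P ⇒ [[[[][][]P]]]P   [P → [ ]]
[[[[][][]P]]]P ⇒ [[[[][][][]]]]P   [P → [ ]]
[[[[][][][]]]]P ⇒ [[[[][][][]]]][]   [P → [ ]]

P⇒PP⇒[P]P⇒[[P]]P⇒[[[P]]]P⇒[[[PP]]]P⇒[[[PPP]]]P⇒[[[PPPP]]]P⇒[[[[]PPP]]]P⇒[[[[][]PP]]]P⇒[[[[][][]P]]]P⇒[[[[][][][]]]]P⇒[[[[][][][]]]][]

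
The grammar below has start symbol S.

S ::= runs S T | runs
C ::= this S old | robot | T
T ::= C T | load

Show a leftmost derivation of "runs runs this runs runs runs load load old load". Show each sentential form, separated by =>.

S => runs S T => runs runs T => runs runs C T => runs runs this S old T => runs runs this runs S T old T => runs runs this runs runs S T T old T => runs runs this runs runs runs T T old T => runs runs this runs runs runs load T old T => runs runs this runs runs runs load load old T => runs runs this runs runs runs load load old load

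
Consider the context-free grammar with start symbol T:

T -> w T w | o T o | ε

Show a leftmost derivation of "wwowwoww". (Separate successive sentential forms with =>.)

T => wTw   [T -> w T w]
wTw => wwTww   [T -> w T w]
wwTww => wwoToww   [T -> o T o]
wwoToww => wwowTwoww   [T -> w T w]
wwowTwoww => wwowwoww   [T -> ε]

T => wTw => wwTww => wwoToww => wwowTwoww => wwowwoww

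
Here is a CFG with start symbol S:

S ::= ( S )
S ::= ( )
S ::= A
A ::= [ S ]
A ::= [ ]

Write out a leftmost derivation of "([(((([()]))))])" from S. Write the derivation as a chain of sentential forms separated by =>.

S => (S) => (A) => ([S]) => ([(S)]) => ([((S))]) => ([(((S)))]) => ([((((S))))]) => ([((((A))))]) => ([(((([S]))))]) => ([(((([()]))))])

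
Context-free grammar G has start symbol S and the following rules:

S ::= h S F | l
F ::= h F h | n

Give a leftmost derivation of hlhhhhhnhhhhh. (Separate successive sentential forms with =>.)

S => hSF   [S ::= h S F]
hSF => hlF   [S ::= l]
hlF => hlhFh   [F ::= h F h]
hlhFh => hlhhFhh   [F ::= h F h]
hlhhFhh => hlhhhFhhh   [F ::= h F h]
hlhhhFhhh => hlhhhhFhhhh   [F ::= h F h]
hlhhhhFhhhh => hlhhhhhFhhhhh   [F ::= h F h]
hlhhhhhFhhhhh => hlhhhhhnhhhhh   [F ::= n]

S => hSF => hlF => hlhFh => hlhhFhh => hlhhhFhhh => hlhhhhFhhhh => hlhhhhhFhhhhh => hlhhhhhnhhhhh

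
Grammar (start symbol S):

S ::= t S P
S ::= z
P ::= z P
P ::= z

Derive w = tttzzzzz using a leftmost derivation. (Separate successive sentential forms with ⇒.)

S ⇒ tSP   [S ::= t S P]
tSP ⇒ ttSPP   [S ::= t S P]
ttSPP ⇒ tttSPPP   [S ::= t S P]
tttSPPP ⇒ tttzPPP   [S ::= z]
tttzPPP ⇒ tttzzPPP   [P ::= z P]
tttzzPPP ⇒ tttzzzPP   [P ::= z]
tttzzzPP ⇒ tttzzzzP   [P ::= z]
tttzzzzP ⇒ tttzzzzz   [P ::= z]

S ⇒ tSP ⇒ ttSPP ⇒ tttSPPP ⇒ tttzPPP ⇒ tttzzPPP ⇒ tttzzzPP ⇒ tttzzzzP ⇒ tttzzzzz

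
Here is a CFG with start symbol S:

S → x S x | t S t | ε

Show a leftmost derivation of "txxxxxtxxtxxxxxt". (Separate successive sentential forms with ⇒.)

S ⇒ tSt ⇒ txSxt ⇒ txxSxxt ⇒ txxxSxxxt ⇒ txxxxSxxxxt ⇒ txxxxxSxxxxxt ⇒ txxxxxtStxxxxxt ⇒ txxxxxtxSxtxxxxxt ⇒ txxxxxtxxtxxxxxt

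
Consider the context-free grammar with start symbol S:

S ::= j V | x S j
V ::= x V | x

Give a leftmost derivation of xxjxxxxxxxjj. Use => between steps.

S=>xSj=>xxSjj=>xxjVjj=>xxjxVjj=>xxjxxVjj=>xxjxxxVjj=>xxjxxxxVjj=>xxjxxxxxVjj=>xxjxxxxxxVjj=>xxjxxxxxxxjj

S => xSj   [S ::= x S j]
xSj => xxSjj   [S ::= x S j]
xxSjj => xxjVjj   [S ::= j V]
xxjVjj => xxjxVjj   [V ::= x V]
xxjxVjj => xxjxxVjj   [V ::= x V]
xxjxxVjj => xxjxxxVjj   [V ::= x V]
xxjxxxVjj => xxjxxxxVjj   [V ::= x V]
xxjxxxxVjj => xxjxxxxxVjj   [V ::= x V]
xxjxxxxxVjj => xxjxxxxxxVjj   [V ::= x V]
xxjxxxxxxVjj => xxjxxxxxxxjj   [V ::= x]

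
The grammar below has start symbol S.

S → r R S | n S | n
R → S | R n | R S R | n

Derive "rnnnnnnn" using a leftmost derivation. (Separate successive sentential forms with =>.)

S=>rRS=>rRnS=>rRSRnS=>rSSRnS=>rnSSRnS=>rnnSRnS=>rnnnRnS=>rnnnRnnS=>rnnnnnnS=>rnnnnnnn

S => rRS   [S → r R S]
rRS => rRnS   [R → R n]
rRnS => rRSRnS   [R → R S R]
rRSRnS => rSSRnS   [R → S]
rSSRnS => rnSSRnS   [S → n S]
rnSSRnS => rnnSRnS   [S → n]
rnnSRnS => rnnnRnS   [S → n]
rnnnRnS => rnnnRnnS   [R → R n]
rnnnRnnS => rnnnnnnS   [R → n]
rnnnnnnS => rnnnnnnn   [S → n]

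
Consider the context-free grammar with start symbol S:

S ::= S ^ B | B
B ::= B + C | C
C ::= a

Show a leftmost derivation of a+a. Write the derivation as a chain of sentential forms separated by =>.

S => B   [S ::= B]
B => B+C   [B ::= B + C]
B+C => C+C   [B ::= C]
C+C => a+C   [C ::= a]
a+C => a+a   [C ::= a]

S=>B=>B+C=>C+C=>a+C=>a+a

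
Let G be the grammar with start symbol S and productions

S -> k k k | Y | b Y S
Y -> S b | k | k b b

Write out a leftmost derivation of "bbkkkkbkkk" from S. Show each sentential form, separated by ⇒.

S ⇒ bYS   [S -> b Y S]
bYS ⇒ bSbS   [Y -> S b]
bSbS ⇒ bbYSbS   [S -> b Y S]
bbYSbS ⇒ bbkSbS   [Y -> k]
bbkSbS ⇒ bbkkkkbS   [S -> k k k]
bbkkkkbS ⇒ bbkkkkbkkk   [S -> k k k]

S ⇒ bYS ⇒ bSbS ⇒ bbYSbS ⇒ bbkSbS ⇒ bbkkkkbS ⇒ bbkkkkbkkk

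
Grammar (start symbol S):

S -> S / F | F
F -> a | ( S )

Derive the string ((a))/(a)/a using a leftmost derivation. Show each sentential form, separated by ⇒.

S ⇒ S/F ⇒ S/F/F ⇒ F/F/F ⇒ (S)/F/F ⇒ (F)/F/F ⇒ ((S))/F/F ⇒ ((F))/F/F ⇒ ((a))/F/F ⇒ ((a))/(S)/F ⇒ ((a))/(F)/F ⇒ ((a))/(a)/F ⇒ ((a))/(a)/a

S ⇒ S/F   [S -> S / F]
S/F ⇒ S/F/F   [S -> S / F]
S/F/F ⇒ F/F/F   [S -> F]
F/F/F ⇒ (S)/F/F   [F -> ( S )]
(S)/F/F ⇒ (F)/F/F   [S -> F]
(F)/F/F ⇒ ((S))/F/F   [F -> ( S )]
((S))/F/F ⇒ ((F))/F/F   [S -> F]
((F))/F/F ⇒ ((a))/F/F   [F -> a]
((a))/F/F ⇒ ((a))/(S)/F   [F -> ( S )]
((a))/(S)/F ⇒ ((a))/(F)/F   [S -> F]
((a))/(F)/F ⇒ ((a))/(a)/F   [F -> a]
((a))/(a)/F ⇒ ((a))/(a)/a   [F -> a]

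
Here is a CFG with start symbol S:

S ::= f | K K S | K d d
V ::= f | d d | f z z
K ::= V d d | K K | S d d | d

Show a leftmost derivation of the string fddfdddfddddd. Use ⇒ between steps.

S ⇒ Kdd ⇒ KKdd ⇒ VddKdd ⇒ fddKdd ⇒ fddKKdd ⇒ fddSddKdd ⇒ fddKKSddKdd ⇒ fddSddKSddKdd ⇒ fddfddKSddKdd ⇒ fddfdddSddKdd ⇒ fddfdddfddKdd ⇒ fddfdddfddddd

S ⇒ Kdd   [S ::= K d d]
Kdd ⇒ KKdd   [K ::= K K]
KKdd ⇒ VddKdd   [K ::= V d d]
VddKdd ⇒ fddKdd   [V ::= f]
fddKdd ⇒ fddKKdd   [K ::= K K]
fddKKdd ⇒ fddSddKdd   [K ::= S d d]
fddSddKdd ⇒ fddKKSddKdd   [S ::= K K S]
fddKKSddKdd ⇒ fddSddKSddKdd   [K ::= S d d]
fddSddKSddKdd ⇒ fddfddKSddKdd   [S ::= f]
fddfddKSddKdd ⇒ fddfdddSddKdd   [K ::= d]
fddfdddSddKdd ⇒ fddfdddfddKdd   [S ::= f]
fddfdddfddKdd ⇒ fddfdddfddddd   [K ::= d]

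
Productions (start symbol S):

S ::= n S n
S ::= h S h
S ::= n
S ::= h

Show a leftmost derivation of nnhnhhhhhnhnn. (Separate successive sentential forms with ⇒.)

S⇒nSn⇒nnSnn⇒nnhShnn⇒nnhnSnhnn⇒nnhnhShnhnn⇒nnhnhhShhnhnn⇒nnhnhhhhhnhnn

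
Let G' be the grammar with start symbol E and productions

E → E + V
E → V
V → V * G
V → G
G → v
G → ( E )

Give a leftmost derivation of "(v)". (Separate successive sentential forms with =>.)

E => V   [E → V]
V => G   [V → G]
G => (E)   [G → ( E )]
(E) => (V)   [E → V]
(V) => (G)   [V → G]
(G) => (v)   [G → v]

E => V => G => (E) => (V) => (G) => (v)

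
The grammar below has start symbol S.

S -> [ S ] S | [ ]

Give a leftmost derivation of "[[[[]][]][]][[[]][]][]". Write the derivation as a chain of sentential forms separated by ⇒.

S ⇒ [S]S ⇒ [[S]S]S ⇒ [[[S]S]S]S ⇒ [[[[]]S]S]S ⇒ [[[[]][]]S]S ⇒ [[[[]][]][]]S ⇒ [[[[]][]][]][S]S ⇒ [[[[]][]][]][[S]S]S ⇒ [[[[]][]][]][[[]]S]S ⇒ [[[[]][]][]][[[]][]]S ⇒ [[[[]][]][]][[[]][]][]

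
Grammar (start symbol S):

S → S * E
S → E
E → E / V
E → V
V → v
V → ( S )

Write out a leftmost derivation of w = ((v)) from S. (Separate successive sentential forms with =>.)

S => E => V => (S) => (E) => (V) => ((S)) => ((E)) => ((V)) => ((v))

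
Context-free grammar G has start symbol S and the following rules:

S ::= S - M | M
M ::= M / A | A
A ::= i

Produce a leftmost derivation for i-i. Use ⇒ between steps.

S ⇒ S-M ⇒ M-M ⇒ A-M ⇒ i-M ⇒ i-A ⇒ i-i

S ⇒ S-M   [S ::= S - M]
S-M ⇒ M-M   [S ::= M]
M-M ⇒ A-M   [M ::= A]
A-M ⇒ i-M   [A ::= i]
i-M ⇒ i-A   [M ::= A]
i-A ⇒ i-i   [A ::= i]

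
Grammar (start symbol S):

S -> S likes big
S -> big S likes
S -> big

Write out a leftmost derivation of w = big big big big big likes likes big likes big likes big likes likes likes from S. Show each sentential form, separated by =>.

S => big S likes => big big S likes likes => big big big S likes likes likes => big big big S likes big likes likes likes => big big big S likes big likes big likes likes likes => big big big S likes big likes big likes big likes likes likes => big big big big S likes likes big likes big likes big likes likes likes => big big big big big likes likes big likes big likes big likes likes likes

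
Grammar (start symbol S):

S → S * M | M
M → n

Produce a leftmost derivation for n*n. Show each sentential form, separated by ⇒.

S⇒S*M⇒M*M⇒n*M⇒n*n

S ⇒ S*M   [S → S * M]
S*M ⇒ M*M   [S → M]
M*M ⇒ n*M   [M → n]
n*M ⇒ n*n   [M → n]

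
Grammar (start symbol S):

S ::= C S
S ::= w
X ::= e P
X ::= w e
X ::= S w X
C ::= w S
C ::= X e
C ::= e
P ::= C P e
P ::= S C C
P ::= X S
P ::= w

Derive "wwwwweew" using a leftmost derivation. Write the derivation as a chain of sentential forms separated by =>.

S=>CS=>XeS=>SwXeS=>CSwXeS=>wSSwXeS=>wwSwXeS=>wwwwXeS=>wwwwweeS=>wwwwweew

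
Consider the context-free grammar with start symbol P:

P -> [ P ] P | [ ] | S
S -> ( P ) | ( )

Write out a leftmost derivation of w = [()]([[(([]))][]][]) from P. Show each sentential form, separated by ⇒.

P ⇒ [P]P   [P -> [ P ] P]
[P]P ⇒ [S]P   [P -> S]
[S]P ⇒ [()]P   [S -> ( )]
[()]P ⇒ [()]S   [P -> S]
[()]S ⇒ [()](P)   [S -> ( P )]
[()](P) ⇒ [()]([P]P)   [P -> [ P ] P]
[()]([P]P) ⇒ [()]([[P]P]P)   [P -> [ P ] P]
[()]([[P]P]P) ⇒ [()]([[S]P]P)   [P -> S]
[()]([[S]P]P) ⇒ [()]([[(P)]P]P)   [S -> ( P )]
[()]([[(P)]P]P) ⇒ [()]([[(S)]P]P)   [P -> S]
[()]([[(S)]P]P) ⇒ [()]([[((P))]P]P)   [S -> ( P )]
[()]([[((P))]P]P) ⇒ [()]([[(([]))]P]P)   [P -> [ ]]
[()]([[(([]))]P]P) ⇒ [()]([[(([]))][]]P)   [P -> [ ]]
[()]([[(([]))][]]P) ⇒ [()]([[(([]))][]][])   [P -> [ ]]

P ⇒ [P]P ⇒ [S]P ⇒ [()]P ⇒ [()]S ⇒ [()](P) ⇒ [()]([P]P) ⇒ [()]([[P]P]P) ⇒ [()]([[S]P]P) ⇒ [()]([[(P)]P]P) ⇒ [()]([[(S)]P]P) ⇒ [()]([[((P))]P]P) ⇒ [()]([[(([]))]P]P) ⇒ [()]([[(([]))][]]P) ⇒ [()]([[(([]))][]][])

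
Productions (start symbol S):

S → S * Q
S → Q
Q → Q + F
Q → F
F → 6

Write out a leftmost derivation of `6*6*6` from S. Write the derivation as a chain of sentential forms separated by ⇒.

S ⇒ S*Q   [S → S * Q]
S*Q ⇒ S*Q*Q   [S → S * Q]
S*Q*Q ⇒ Q*Q*Q   [S → Q]
Q*Q*Q ⇒ F*Q*Q   [Q → F]
F*Q*Q ⇒ 6*Q*Q   [F → 6]
6*Q*Q ⇒ 6*F*Q   [Q → F]
6*F*Q ⇒ 6*6*Q   [F → 6]
6*6*Q ⇒ 6*6*F   [Q → F]
6*6*F ⇒ 6*6*6   [F → 6]

S ⇒ S*Q ⇒ S*Q*Q ⇒ Q*Q*Q ⇒ F*Q*Q ⇒ 6*Q*Q ⇒ 6*F*Q ⇒ 6*6*Q ⇒ 6*6*F ⇒ 6*6*6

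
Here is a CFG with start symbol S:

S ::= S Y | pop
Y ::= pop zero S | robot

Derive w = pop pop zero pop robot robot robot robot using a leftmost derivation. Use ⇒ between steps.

S ⇒ S Y ⇒ S Y Y ⇒ pop Y Y ⇒ pop pop zero S Y ⇒ pop pop zero S Y Y ⇒ pop pop zero S Y Y Y ⇒ pop pop zero S Y Y Y Y ⇒ pop pop zero pop Y Y Y Y ⇒ pop pop zero pop robot Y Y Y ⇒ pop pop zero pop robot robot Y Y ⇒ pop pop zero pop robot robot robot Y ⇒ pop pop zero pop robot robot robot robot

S ⇒ S Y   [S ::= S Y]
S Y ⇒ S Y Y   [S ::= S Y]
S Y Y ⇒ pop Y Y   [S ::= pop]
pop Y Y ⇒ pop pop zero S Y   [Y ::= pop zero S]
pop pop zero S Y ⇒ pop pop zero S Y Y   [S ::= S Y]
pop pop zero S Y Y ⇒ pop pop zero S Y Y Y   [S ::= S Y]
pop pop zero S Y Y Y ⇒ pop pop zero S Y Y Y Y   [S ::= S Y]
pop pop zero S Y Y Y Y ⇒ pop pop zero pop Y Y Y Y   [S ::= pop]
pop pop zero pop Y Y Y Y ⇒ pop pop zero pop robot Y Y Y   [Y ::= robot]
pop pop zero pop robot Y Y Y ⇒ pop pop zero pop robot robot Y Y   [Y ::= robot]
pop pop zero pop robot robot Y Y ⇒ pop pop zero pop robot robot robot Y   [Y ::= robot]
pop pop zero pop robot robot robot Y ⇒ pop pop zero pop robot robot robot robot   [Y ::= robot]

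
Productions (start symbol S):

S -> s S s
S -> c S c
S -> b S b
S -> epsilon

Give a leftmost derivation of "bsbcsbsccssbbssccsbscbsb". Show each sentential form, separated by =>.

S => bSb => bsSsb => bsbSbsb => bsbcScbsb => bsbcsSscbsb => bsbcsbSbscbsb => bsbcsbsSsbscbsb => bsbcsbscScsbscbsb => bsbcsbsccSccsbscbsb => bsbcsbsccsSsccsbscbsb => bsbcsbsccssSssccsbscbsb => bsbcsbsccssbSbssccsbscbsb => bsbcsbsccssbbssccsbscbsb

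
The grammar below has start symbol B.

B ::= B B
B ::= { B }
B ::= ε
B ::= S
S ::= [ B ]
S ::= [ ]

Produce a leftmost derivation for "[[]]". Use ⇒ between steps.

B ⇒ S ⇒ [B] ⇒ [S] ⇒ [[]]

B ⇒ S   [B ::= S]
S ⇒ [B]   [S ::= [ B ]]
[B] ⇒ [S]   [B ::= S]
[S] ⇒ [[]]   [S ::= [ ]]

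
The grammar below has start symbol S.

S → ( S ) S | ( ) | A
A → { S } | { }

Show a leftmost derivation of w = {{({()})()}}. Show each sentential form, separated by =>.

S => A => {S} => {A} => {{S}} => {{(S)S}} => {{(A)S}} => {{({S})S}} => {{({()})S}} => {{({()})()}}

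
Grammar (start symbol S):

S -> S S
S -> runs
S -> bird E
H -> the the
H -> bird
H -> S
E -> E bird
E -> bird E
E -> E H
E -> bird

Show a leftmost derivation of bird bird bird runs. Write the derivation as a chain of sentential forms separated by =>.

S => bird E   [S -> bird E]
bird E => bird E H   [E -> E H]
bird E H => bird bird E H   [E -> bird E]
bird bird E H => bird bird bird H   [E -> bird]
bird bird bird H => bird bird bird S   [H -> S]
bird bird bird S => bird bird bird runs   [S -> runs]

S => bird E => bird E H => bird bird E H => bird bird bird H => bird bird bird S => bird bird bird runs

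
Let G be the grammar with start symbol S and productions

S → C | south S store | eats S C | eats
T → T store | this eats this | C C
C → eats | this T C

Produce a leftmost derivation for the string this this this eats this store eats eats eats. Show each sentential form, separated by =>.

S => C => this T C => this C C C => this this T C C C => this this T store C C C => this this this eats this store C C C => this this this eats this store eats C C => this this this eats this store eats eats C => this this this eats this store eats eats eats

S => C   [S → C]
C => this T C   [C → this T C]
this T C => this C C C   [T → C C]
this C C C => this this T C C C   [C → this T C]
this this T C C C => this this T store C C C   [T → T store]
this this T store C C C => this this this eats this store C C C   [T → this eats this]
this this this eats this store C C C => this this this eats this store eats C C   [C → eats]
this this this eats this store eats C C => this this this eats this store eats eats C   [C → eats]
this this this eats this store eats eats C => this this this eats this store eats eats eats   [C → eats]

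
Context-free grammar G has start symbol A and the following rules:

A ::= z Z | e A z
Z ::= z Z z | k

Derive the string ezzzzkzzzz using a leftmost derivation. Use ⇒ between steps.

A⇒eAz⇒ezZz⇒ezzZzz⇒ezzzZzzz⇒ezzzzZzzzz⇒ezzzzkzzzz

A ⇒ eAz   [A ::= e A z]
eAz ⇒ ezZz   [A ::= z Z]
ezZz ⇒ ezzZzz   [Z ::= z Z z]
ezzZzz ⇒ ezzzZzzz   [Z ::= z Z z]
ezzzZzzz ⇒ ezzzzZzzzz   [Z ::= z Z z]
ezzzzZzzzz ⇒ ezzzzkzzzz   [Z ::= k]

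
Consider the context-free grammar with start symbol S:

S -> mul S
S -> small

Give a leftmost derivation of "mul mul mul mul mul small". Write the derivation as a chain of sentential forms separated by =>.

S => mul S => mul mul S => mul mul mul S => mul mul mul mul S => mul mul mul mul mul S => mul mul mul mul mul small

S => mul S   [S -> mul S]
mul S => mul mul S   [S -> mul S]
mul mul S => mul mul mul S   [S -> mul S]
mul mul mul S => mul mul mul mul S   [S -> mul S]
mul mul mul mul S => mul mul mul mul mul S   [S -> mul S]
mul mul mul mul mul S => mul mul mul mul mul small   [S -> small]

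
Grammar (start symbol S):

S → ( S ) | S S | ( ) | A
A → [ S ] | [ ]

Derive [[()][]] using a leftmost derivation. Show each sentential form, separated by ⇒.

S⇒A⇒[S]⇒[SS]⇒[AS]⇒[[S]S]⇒[[()]S]⇒[[()]A]⇒[[()][]]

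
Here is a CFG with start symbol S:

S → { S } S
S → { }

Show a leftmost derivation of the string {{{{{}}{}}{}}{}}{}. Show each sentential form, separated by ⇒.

S ⇒ {S}S ⇒ {{S}S}S ⇒ {{{S}S}S}S ⇒ {{{{S}S}S}S}S ⇒ {{{{{}}S}S}S}S ⇒ {{{{{}}{}}S}S}S ⇒ {{{{{}}{}}{}}S}S ⇒ {{{{{}}{}}{}}{}}S ⇒ {{{{{}}{}}{}}{}}{}

S ⇒ {S}S   [S → { S } S]
{S}S ⇒ {{S}S}S   [S → { S } S]
{{S}S}S ⇒ {{{S}S}S}S   [S → { S } S]
{{{S}S}S}S ⇒ {{{{S}S}S}S}S   [S → { S } S]
{{{{S}S}S}S}S ⇒ {{{{{}}S}S}S}S   [S → { }]
{{{{{}}S}S}S}S ⇒ {{{{{}}{}}S}S}S   [S → { }]
{{{{{}}{}}S}S}S ⇒ {{{{{}}{}}{}}S}S   [S → { }]
{{{{{}}{}}{}}S}S ⇒ {{{{{}}{}}{}}{}}S   [S → { }]
{{{{{}}{}}{}}{}}S ⇒ {{{{{}}{}}{}}{}}{}   [S → { }]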